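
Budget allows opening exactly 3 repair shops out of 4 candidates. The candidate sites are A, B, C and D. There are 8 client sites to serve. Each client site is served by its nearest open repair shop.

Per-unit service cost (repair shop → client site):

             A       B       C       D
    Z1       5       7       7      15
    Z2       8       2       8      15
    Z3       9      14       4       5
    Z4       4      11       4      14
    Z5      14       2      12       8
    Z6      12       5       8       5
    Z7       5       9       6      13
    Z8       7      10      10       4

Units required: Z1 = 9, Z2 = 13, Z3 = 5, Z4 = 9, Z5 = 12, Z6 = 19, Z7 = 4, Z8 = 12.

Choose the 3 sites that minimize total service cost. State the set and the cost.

With exactly 3 open, each client site uses its cheapest among the chosen.
{A, B, D}: Z1→A 5·9=45, Z2→B 2·13=26, Z3→D 5·5=25, Z4→A 4·9=36, Z5→B 2·12=24, Z6→B 5·19=95, Z7→A 5·4=20, Z8→D 4·12=48. Service cost 319.
{B, C, D}: service cost 336
{A, B, C}: service cost 350
Among all 4 size-3 choices, {A, B, D} is lowest.

Choose A, B and D; total service cost 319.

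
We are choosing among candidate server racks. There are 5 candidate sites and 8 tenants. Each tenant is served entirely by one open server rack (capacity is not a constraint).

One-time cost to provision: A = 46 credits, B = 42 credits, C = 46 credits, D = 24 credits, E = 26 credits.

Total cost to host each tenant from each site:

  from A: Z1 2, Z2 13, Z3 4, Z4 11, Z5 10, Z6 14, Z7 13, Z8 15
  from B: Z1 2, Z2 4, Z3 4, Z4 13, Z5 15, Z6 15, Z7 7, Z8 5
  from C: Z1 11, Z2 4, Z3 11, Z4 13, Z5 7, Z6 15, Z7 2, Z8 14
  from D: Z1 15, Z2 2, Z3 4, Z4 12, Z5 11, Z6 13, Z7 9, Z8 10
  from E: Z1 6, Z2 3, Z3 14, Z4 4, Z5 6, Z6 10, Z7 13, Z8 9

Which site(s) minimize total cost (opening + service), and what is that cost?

For any fixed open set, each tenant goes to its cheapest open site; total = fixed + service.
{E}: Z1→E 6, Z2→E 3, Z3→E 14, Z4→E 4, Z5→E 6, Z6→E 10, Z7→E 13, Z8→E 9. Service 65; fixed 26; total 91.
{D}: Z1→D 15, Z2→D 2, Z3→D 4, Z4→D 12, Z5→D 11, Z6→D 13, Z7→D 9, Z8→D 10. Service 76; fixed 24; total 100.
{D, E}: Z1→E 6, Z2→D 2, Z3→D 4, Z4→E 4, Z5→E 6, Z6→E 10, Z7→D 9, Z8→E 9. Service 50; fixed 50; total 100.
{A, B, C, D, E}: service 35 + fixed 184 = 219
No other subset beats 91.

Open E only; minimum total cost 91.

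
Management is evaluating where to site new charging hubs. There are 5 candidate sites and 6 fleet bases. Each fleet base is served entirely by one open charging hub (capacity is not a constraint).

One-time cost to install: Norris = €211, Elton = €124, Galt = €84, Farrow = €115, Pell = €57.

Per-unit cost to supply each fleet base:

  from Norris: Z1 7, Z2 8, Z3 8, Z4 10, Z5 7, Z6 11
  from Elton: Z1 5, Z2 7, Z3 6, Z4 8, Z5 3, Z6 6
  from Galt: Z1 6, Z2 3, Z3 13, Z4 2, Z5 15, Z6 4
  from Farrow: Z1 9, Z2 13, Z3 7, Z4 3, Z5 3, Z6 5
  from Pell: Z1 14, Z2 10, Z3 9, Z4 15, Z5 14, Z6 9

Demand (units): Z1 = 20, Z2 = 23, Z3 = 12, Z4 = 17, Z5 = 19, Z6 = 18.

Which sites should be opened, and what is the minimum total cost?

For any fixed open set, each fleet base goes to its cheapest open site; total = fixed + service.
{Elton, Galt}: Z1→Elton 5·20=100, Z2→Galt 3·23=69, Z3→Elton 6·12=72, Z4→Galt 2·17=34, Z5→Elton 3·19=57, Z6→Galt 4·18=72. Service 404; fixed 208; total 612.
{Galt, Farrow}: service 436 + fixed 199 = 635
{Elton, Galt, Pell}: service 404 + fixed 265 = 669
{Norris, Elton, Galt, Farrow, Pell}: service 404 + fixed 591 = 995
No other subset beats 612.

Open Elton and Galt; minimum total cost 612.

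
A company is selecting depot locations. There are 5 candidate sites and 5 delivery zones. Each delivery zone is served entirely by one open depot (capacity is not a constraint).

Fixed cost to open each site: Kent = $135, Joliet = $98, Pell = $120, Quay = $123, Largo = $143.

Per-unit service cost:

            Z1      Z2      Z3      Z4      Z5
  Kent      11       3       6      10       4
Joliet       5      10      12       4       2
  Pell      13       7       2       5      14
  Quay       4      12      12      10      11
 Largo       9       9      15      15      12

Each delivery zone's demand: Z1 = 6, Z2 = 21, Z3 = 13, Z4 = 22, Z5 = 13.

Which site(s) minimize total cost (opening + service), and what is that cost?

Open Kent and Joliet; minimum total cost 518.

For any fixed open set, each delivery zone goes to its cheapest open site; total = fixed + service.
{Kent, Joliet}: Z1→Joliet 5·6=30, Z2→Kent 3·21=63, Z3→Kent 6·13=78, Z4→Joliet 4·22=88, Z5→Joliet 2·13=26. Service 285; fixed 233; total 518.
{Joliet, Pell}: service 317 + fixed 218 = 535
{Kent, Pell}: service 317 + fixed 255 = 572
{Kent, Joliet, Pell, Quay, Largo}: service 227 + fixed 619 = 846
No other subset beats 518.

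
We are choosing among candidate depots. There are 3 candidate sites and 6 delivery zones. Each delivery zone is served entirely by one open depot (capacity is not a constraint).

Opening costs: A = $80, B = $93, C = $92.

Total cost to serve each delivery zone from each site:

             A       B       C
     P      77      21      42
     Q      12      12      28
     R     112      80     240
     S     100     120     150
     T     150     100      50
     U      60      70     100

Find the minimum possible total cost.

For any fixed open set, each delivery zone goes to its cheapest open site; total = fixed + service.
{B}: P→B 21, Q→B 12, R→B 80, S→B 120, T→B 100, U→B 70. Service 403; fixed 93; total 496.
{B, C}: service 353 + fixed 185 = 538
{A, B}: P→B 21, Q→A 12, R→B 80, S→A 100, T→B 100, U→A 60. Service 373; fixed 173; total 546.
{A, B, C}: P→B 21, Q→A 12, R→B 80, S→A 100, T→C 50, U→A 60. Service 323; fixed 265; total 588.
(All 7 nonempty subsets were checked; B only is lowest.)

Minimum total cost: 496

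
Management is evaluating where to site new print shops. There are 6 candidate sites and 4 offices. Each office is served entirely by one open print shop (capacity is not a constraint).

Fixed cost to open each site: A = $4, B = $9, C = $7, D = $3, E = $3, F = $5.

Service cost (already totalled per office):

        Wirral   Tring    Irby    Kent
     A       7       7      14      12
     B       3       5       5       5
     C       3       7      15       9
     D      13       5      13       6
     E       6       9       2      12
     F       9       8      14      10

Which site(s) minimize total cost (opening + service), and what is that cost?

Open D and E; minimum total cost 25.

For any fixed open set, each office goes to its cheapest open site; total = fixed + service.
{D, E}: Wirral→E 6, Tring→D 5, Irby→E 2, Kent→D 6. Service 19; fixed 6; total 25.
{B}: Wirral→B 3, Tring→B 5, Irby→B 5, Kent→B 5. Service 18; fixed 9; total 27.
{B, E}: service 15 + fixed 12 = 27
{A, B, C, D, E, F}: Wirral→B 3, Tring→B 5, Irby→E 2, Kent→B 5. Service 15; fixed 31; total 46.
No other subset beats 25.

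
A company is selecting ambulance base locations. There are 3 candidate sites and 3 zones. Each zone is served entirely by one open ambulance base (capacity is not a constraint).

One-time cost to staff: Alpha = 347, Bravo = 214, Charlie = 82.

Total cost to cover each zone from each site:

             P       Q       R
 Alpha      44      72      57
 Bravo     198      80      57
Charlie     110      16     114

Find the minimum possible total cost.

Minimum total cost: 322

For any fixed open set, each zone goes to its cheapest open site; total = fixed + service.
{Charlie}: P→Charlie 110, Q→Charlie 16, R→Charlie 114. Service 240; fixed 82; total 322.
{Bravo, Charlie}: P→Charlie 110, Q→Charlie 16, R→Bravo 57. Service 183; fixed 296; total 479.
{Alpha}: service 173 + fixed 347 = 520
{Alpha, Bravo, Charlie}: service 117 + fixed 643 = 760
No other subset beats 322.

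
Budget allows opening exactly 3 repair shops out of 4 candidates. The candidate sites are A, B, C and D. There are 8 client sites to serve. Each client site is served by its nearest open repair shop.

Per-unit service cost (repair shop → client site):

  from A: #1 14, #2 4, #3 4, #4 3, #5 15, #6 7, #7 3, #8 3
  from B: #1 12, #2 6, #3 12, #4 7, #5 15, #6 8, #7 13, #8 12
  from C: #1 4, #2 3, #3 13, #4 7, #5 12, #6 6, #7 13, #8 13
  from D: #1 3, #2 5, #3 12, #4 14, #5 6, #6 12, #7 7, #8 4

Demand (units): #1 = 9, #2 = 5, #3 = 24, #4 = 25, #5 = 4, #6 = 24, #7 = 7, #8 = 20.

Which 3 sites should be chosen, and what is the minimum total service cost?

With exactly 3 open, each client site uses its cheapest among the chosen.
{A, C, D}: #1→D 3·9=27, #2→C 3·5=15, #3→A 4·24=96, #4→A 3·25=75, #5→D 6·4=24, #6→C 6·24=144, #7→A 3·7=21, #8→A 3·20=60. Service cost 462.
{A, B, D}: service cost 491
{A, B, C}: service cost 495
Among all 4 size-3 choices, {A, C, D} is lowest.

Choose A, C and D; total service cost 462.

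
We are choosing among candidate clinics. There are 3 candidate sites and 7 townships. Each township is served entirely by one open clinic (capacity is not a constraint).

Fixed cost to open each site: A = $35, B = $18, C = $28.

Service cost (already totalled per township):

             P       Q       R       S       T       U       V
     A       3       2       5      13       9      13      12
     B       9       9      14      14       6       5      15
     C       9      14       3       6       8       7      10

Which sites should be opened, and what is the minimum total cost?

Open C only; minimum total cost 85.

For any fixed open set, each township goes to its cheapest open site; total = fixed + service.
{C}: P→C 9, Q→C 14, R→C 3, S→C 6, T→C 8, U→C 7, V→C 10. Service 57; fixed 28; total 85.
{B}: service 72 + fixed 18 = 90
{A}: P→A 3, Q→A 2, R→A 5, S→A 13, T→A 9, U→A 13, V→A 12. Service 57; fixed 35; total 92.
{A, B, C}: P→A 3, Q→A 2, R→C 3, S→C 6, T→B 6, U→B 5, V→C 10. Service 35; fixed 81; total 116.
No other subset beats 85.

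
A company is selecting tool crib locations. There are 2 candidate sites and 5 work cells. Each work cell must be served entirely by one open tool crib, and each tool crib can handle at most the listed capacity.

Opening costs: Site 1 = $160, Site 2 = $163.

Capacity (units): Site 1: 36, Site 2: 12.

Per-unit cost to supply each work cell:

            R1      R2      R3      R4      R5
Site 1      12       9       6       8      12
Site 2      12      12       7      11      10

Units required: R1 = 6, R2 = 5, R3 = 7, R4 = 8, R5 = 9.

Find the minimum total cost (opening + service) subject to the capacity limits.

Minimum total cost: 491

Open {Site 1}: R1→Site 1 12·6=72, R2→Site 1 9·5=45, R3→Site 1 6·7=42, R4→Site 1 8·8=64, R5→Site 1 12·9=108.
Loads: Site 1 carries 35/36. Service 331; fixed 160; total 491.
Next best feasible plan costs 636.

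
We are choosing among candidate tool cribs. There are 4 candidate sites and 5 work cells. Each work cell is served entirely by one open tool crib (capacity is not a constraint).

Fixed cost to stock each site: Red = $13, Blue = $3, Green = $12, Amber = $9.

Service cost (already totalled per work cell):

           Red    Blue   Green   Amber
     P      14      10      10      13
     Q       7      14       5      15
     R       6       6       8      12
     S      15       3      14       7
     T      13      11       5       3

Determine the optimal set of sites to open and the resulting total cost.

Open Blue and Green; minimum total cost 44.

For any fixed open set, each work cell goes to its cheapest open site; total = fixed + service.
{Blue, Green}: P→Blue 10, Q→Green 5, R→Blue 6, S→Blue 3, T→Green 5. Service 29; fixed 15; total 44.
{Blue}: P→Blue 10, Q→Blue 14, R→Blue 6, S→Blue 3, T→Blue 11. Service 44; fixed 3; total 47.
{Blue, Amber}: service 36 + fixed 12 = 48
{Red, Blue, Green, Amber}: P→Blue 10, Q→Green 5, R→Red 6, S→Blue 3, T→Amber 3. Service 27; fixed 37; total 64.
(All 15 nonempty subsets were checked; Blue and Green is lowest.)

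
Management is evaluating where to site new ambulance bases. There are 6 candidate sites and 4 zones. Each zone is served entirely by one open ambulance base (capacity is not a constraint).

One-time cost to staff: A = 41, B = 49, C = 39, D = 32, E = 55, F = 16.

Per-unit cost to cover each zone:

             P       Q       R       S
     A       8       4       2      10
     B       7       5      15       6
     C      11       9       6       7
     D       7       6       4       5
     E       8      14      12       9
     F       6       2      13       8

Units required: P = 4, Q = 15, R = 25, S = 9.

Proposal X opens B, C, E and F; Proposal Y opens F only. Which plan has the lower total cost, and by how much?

Proposal X: {B, C, E, F}: P→F 6·4=24, Q→F 2·15=30, R→C 6·25=150, S→B 6·9=54. Service 258; fixed 159; total 417.
Proposal Y: {F}: P→F 6·4=24, Q→F 2·15=30, R→F 13·25=325, S→F 8·9=72. Service 451; fixed 16; total 467.
Difference: |417 − 467| = 50.

Proposal X is cheaper by 50.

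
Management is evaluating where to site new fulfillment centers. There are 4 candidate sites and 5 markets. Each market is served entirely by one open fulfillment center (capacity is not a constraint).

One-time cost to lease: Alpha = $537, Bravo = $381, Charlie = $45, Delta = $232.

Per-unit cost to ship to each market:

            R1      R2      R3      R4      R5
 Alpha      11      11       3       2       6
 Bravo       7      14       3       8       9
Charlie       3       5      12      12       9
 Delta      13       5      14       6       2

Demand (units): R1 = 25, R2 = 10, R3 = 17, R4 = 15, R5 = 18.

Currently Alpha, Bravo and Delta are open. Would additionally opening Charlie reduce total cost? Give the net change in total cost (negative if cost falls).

Yes — net change −55 (cost falls by 55).

Current service cost with {Alpha, Bravo, Delta}: 342.
Adding Charlie: each market re-picks its cheapest; new service cost 242, saving 100.
Extra fixed cost: 45. Net change = 45 − 100 = -55.
(Totals: 1492 → 1437.)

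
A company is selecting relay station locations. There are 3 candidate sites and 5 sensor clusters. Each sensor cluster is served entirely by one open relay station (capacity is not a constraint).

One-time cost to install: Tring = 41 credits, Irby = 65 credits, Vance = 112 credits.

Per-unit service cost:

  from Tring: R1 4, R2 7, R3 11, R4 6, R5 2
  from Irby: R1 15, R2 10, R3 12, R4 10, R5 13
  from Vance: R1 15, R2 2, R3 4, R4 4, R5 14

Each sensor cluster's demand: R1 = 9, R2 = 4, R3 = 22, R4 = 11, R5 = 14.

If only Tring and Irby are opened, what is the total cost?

Total cost: 506

Each sensor cluster is assigned to its cheapest site among the open ones.
{Tring, Irby}: R1→Tring 4·9=36, R2→Tring 7·4=28, R3→Tring 11·22=242, R4→Tring 6·11=66, R5→Tring 2·14=28. Service 400; fixed 106; total 506.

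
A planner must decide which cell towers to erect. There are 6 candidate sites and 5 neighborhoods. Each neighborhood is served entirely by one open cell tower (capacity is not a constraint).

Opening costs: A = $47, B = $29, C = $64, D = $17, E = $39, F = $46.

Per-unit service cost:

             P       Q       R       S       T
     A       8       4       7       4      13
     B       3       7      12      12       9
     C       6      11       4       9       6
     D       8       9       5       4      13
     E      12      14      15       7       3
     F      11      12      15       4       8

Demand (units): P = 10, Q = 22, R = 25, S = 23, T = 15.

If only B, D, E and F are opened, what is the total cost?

Total cost: 577

Each neighborhood is assigned to its cheapest site among the open ones.
{B, D, E, F}: P→B 3·10=30, Q→B 7·22=154, R→D 5·25=125, S→D 4·23=92, T→E 3·15=45. Service 446; fixed 131; total 577.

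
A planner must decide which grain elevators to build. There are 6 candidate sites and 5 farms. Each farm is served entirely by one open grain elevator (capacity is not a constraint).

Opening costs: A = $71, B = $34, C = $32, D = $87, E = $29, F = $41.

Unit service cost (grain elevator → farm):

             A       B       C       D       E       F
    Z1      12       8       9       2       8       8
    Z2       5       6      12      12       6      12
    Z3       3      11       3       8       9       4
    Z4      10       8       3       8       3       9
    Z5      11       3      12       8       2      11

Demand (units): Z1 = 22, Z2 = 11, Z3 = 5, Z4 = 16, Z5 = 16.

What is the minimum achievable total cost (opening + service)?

Minimum total cost: 346

For any fixed open set, each farm goes to its cheapest open site; total = fixed + service.
{D, E}: Z1→D 2·22=44, Z2→E 6·11=66, Z3→D 8·5=40, Z4→E 3·16=48, Z5→E 2·16=32. Service 230; fixed 116; total 346.
{C, D, E}: service 205 + fixed 148 = 353
{D, E, F}: service 210 + fixed 157 = 367
{A, B, C, D, E, F}: Z1→D 2·22=44, Z2→A 5·11=55, Z3→A 3·5=15, Z4→C 3·16=48, Z5→E 2·16=32. Service 194; fixed 294; total 488.
No other subset beats 346.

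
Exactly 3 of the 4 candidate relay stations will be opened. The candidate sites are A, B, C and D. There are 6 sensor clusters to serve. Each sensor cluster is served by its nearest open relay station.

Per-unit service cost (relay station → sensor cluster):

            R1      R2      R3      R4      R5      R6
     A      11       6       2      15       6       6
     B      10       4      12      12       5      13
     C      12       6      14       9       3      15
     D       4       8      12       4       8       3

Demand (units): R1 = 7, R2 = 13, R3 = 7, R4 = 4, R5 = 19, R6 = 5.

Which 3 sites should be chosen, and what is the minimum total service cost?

Choose A, C and D; total service cost 208.

With exactly 3 open, each sensor cluster uses its cheapest among the chosen.
{A, C, D}: R1→D 4·7=28, R2→A 6·13=78, R3→A 2·7=14, R4→D 4·4=16, R5→C 3·19=57, R6→D 3·5=15. Service cost 208.
{A, B, D}: service cost 220
{B, C, D}: service cost 252
Among all 4 size-3 choices, {A, C, D} is lowest.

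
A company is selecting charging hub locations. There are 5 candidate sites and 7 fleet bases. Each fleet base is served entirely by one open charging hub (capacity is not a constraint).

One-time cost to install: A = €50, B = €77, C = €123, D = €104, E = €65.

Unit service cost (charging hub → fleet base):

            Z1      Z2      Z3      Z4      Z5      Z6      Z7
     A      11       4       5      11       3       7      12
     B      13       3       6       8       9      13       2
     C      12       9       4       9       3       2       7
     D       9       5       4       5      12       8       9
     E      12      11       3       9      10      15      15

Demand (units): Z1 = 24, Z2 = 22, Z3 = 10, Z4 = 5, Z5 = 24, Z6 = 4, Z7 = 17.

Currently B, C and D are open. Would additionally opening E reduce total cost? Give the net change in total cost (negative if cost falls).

Current service cost with {B, C, D}: 461.
Adding E: each fleet base re-picks its cheapest; new service cost 451, saving 10.
Extra fixed cost: 65. Net change = 65 − 10 = 55.
(Totals: 765 → 820.)

No — net change +55 (cost rises by 55).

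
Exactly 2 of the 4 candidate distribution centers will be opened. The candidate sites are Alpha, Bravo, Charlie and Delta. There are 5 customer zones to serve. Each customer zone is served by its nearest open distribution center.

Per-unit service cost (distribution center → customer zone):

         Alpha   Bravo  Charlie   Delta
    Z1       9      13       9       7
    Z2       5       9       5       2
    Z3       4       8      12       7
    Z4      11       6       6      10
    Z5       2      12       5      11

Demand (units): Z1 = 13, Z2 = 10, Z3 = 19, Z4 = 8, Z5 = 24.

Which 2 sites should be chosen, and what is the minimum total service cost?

With exactly 2 open, each customer zone uses its cheapest among the chosen.
{Alpha, Delta}: Z1→Delta 7·13=91, Z2→Delta 2·10=20, Z3→Alpha 4·19=76, Z4→Delta 10·8=80, Z5→Alpha 2·24=48. Service cost 315.
{Alpha, Bravo}: service cost 339
{Alpha, Charlie}: service cost 339
Among all 6 size-2 choices, {Alpha, Delta} is lowest.

Choose Alpha and Delta; total service cost 315.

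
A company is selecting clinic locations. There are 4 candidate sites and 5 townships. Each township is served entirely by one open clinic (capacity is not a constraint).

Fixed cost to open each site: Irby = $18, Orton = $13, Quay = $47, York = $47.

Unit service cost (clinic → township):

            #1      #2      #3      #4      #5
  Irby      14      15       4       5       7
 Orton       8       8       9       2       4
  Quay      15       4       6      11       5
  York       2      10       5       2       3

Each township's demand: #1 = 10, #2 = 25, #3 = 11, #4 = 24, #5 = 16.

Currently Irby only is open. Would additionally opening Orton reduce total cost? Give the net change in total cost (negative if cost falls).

Yes — net change −342 (cost falls by 342).

Current service cost with {Irby}: 791.
Adding Orton: each township re-picks its cheapest; new service cost 436, saving 355.
Extra fixed cost: 13. Net change = 13 − 355 = -342.
(Totals: 809 → 467.)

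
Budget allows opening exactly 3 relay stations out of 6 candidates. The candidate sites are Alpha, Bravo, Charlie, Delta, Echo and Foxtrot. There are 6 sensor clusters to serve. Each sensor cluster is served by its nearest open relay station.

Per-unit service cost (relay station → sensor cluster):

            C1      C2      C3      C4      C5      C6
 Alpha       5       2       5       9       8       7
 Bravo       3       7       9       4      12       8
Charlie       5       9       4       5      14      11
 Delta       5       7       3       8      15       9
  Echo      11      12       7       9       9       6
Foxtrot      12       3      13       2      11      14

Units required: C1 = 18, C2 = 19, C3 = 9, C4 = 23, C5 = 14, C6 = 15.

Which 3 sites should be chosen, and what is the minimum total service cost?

Choose Alpha, Bravo and Foxtrot; total service cost 400.

With exactly 3 open, each sensor cluster uses its cheapest among the chosen.
{Alpha, Bravo, Foxtrot}: C1→Bravo 3·18=54, C2→Alpha 2·19=38, C3→Alpha 5·9=45, C4→Foxtrot 2·23=46, C5→Alpha 8·14=112, C6→Alpha 7·15=105. Service cost 400.
{Alpha, Delta, Foxtrot}: service cost 418
{Alpha, Echo, Foxtrot}: service cost 421
Among all 20 size-3 choices, {Alpha, Bravo, Foxtrot} is lowest.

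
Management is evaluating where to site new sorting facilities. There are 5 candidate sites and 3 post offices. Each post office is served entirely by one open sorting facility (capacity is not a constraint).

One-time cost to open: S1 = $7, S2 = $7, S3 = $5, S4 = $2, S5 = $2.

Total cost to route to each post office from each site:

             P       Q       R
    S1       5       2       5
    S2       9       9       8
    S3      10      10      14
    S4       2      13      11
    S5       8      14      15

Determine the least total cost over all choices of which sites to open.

For any fixed open set, each post office goes to its cheapest open site; total = fixed + service.
{S1, S4}: P→S4 2, Q→S1 2, R→S1 5. Service 9; fixed 9; total 18.
{S1}: P→S1 5, Q→S1 2, R→S1 5. Service 12; fixed 7; total 19.
{S1, S4, S5}: service 9 + fixed 11 = 20
{S1, S2, S3, S4, S5}: service 9 + fixed 23 = 32
No other subset beats 18.

Minimum total cost: 18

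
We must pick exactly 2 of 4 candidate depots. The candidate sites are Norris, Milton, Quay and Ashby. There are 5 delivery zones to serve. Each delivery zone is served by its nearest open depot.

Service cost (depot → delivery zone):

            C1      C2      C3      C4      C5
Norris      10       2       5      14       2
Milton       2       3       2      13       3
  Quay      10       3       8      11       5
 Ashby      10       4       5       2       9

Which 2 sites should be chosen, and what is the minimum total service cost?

Choose Milton and Ashby; total service cost 12.

With exactly 2 open, each delivery zone uses its cheapest among the chosen.
{Milton, Ashby}: C1→Milton 2, C2→Milton 3, C3→Milton 2, C4→Ashby 2, C5→Milton 3. Service cost 12.
{Norris, Milton}: service cost 21
{Norris, Ashby}: service cost 21
Among all 6 size-2 choices, {Milton, Ashby} is lowest.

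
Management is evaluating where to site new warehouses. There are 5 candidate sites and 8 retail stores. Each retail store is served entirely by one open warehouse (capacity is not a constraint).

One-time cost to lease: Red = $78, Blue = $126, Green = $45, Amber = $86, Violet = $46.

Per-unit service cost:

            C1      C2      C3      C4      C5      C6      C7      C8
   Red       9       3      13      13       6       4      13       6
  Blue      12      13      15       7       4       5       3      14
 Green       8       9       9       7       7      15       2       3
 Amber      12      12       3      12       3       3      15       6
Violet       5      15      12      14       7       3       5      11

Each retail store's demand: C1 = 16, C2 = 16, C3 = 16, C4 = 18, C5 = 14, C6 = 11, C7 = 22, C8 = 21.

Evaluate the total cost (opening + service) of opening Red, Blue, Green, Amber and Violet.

Total cost: 865

Each retail store is assigned to its cheapest site among the open ones.
{Red, Blue, Green, Amber, Violet}: C1→Violet 5·16=80, C2→Red 3·16=48, C3→Amber 3·16=48, C4→Blue 7·18=126, C5→Amber 3·14=42, C6→Amber 3·11=33, C7→Green 2·22=44, C8→Green 3·21=63. Service 484; fixed 381; total 865.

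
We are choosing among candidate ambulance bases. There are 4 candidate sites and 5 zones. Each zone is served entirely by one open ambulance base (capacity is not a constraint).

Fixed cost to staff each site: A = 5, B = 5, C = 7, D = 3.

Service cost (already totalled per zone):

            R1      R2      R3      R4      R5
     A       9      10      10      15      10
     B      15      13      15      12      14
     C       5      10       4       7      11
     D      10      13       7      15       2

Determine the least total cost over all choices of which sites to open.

Minimum total cost: 38

For any fixed open set, each zone goes to its cheapest open site; total = fixed + service.
{C, D}: R1→C 5, R2→C 10, R3→C 4, R4→C 7, R5→D 2. Service 28; fixed 10; total 38.
{A, C, D}: R1→C 5, R2→A 10, R3→C 4, R4→C 7, R5→D 2. Service 28; fixed 15; total 43.
{B, C, D}: service 28 + fixed 15 = 43
{A, B, C, D}: R1→C 5, R2→A 10, R3→C 4, R4→C 7, R5→D 2. Service 28; fixed 20; total 48.
(All 15 nonempty subsets were checked; C and D is lowest.)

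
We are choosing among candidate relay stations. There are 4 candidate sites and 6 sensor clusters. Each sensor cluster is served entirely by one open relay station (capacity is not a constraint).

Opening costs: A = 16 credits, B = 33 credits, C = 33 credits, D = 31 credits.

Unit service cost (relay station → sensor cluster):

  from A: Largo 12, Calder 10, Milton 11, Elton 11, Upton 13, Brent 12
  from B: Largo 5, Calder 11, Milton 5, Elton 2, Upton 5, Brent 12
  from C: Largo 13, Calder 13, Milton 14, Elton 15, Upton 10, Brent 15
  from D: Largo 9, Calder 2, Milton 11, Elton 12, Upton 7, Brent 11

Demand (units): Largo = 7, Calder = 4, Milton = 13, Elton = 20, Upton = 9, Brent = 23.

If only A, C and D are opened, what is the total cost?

Each sensor cluster is assigned to its cheapest site among the open ones.
{A, C, D}: Largo→D 9·7=63, Calder→D 2·4=8, Milton→A 11·13=143, Elton→A 11·20=220, Upton→D 7·9=63, Brent→D 11·23=253. Service 750; fixed 80; total 830.

Total cost: 830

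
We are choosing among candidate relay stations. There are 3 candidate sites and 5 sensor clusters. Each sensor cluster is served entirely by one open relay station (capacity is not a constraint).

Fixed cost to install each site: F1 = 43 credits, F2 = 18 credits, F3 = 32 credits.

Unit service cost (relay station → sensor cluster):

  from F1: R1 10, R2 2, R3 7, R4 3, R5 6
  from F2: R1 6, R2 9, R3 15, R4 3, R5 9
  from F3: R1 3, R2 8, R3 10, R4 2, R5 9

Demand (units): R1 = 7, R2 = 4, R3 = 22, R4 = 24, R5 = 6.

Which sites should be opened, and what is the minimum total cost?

Open F1 and F3; minimum total cost 342.

For any fixed open set, each sensor cluster goes to its cheapest open site; total = fixed + service.
{F1, F3}: R1→F3 3·7=21, R2→F1 2·4=8, R3→F1 7·22=154, R4→F3 2·24=48, R5→F1 6·6=36. Service 267; fixed 75; total 342.
{F1, F2, F3}: service 267 + fixed 93 = 360
{F1, F2}: R1→F2 6·7=42, R2→F1 2·4=8, R3→F1 7·22=154, R4→F1 3·24=72, R5→F1 6·6=36. Service 312; fixed 61; total 373.
{F2}: service 534 + fixed 18 = 552
No other subset beats 342.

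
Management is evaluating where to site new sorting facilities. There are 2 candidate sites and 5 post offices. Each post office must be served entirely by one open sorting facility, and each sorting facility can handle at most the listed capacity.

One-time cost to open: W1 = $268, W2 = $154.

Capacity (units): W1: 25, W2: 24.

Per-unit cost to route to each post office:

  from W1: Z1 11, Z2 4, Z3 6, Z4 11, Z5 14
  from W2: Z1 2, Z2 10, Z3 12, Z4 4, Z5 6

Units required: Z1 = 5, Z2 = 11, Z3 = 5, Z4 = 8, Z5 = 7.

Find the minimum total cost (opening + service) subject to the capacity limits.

Open {W1, W2}: Z1→W2 2·5=10, Z2→W1 4·11=44, Z3→W1 6·5=30, Z4→W2 4·8=32, Z5→W2 6·7=42.
Loads: W1 carries 16/25, W2 carries 20/24. Service 158; fixed 422; total 580.
Next best feasible plan costs 625.

Minimum total cost: 580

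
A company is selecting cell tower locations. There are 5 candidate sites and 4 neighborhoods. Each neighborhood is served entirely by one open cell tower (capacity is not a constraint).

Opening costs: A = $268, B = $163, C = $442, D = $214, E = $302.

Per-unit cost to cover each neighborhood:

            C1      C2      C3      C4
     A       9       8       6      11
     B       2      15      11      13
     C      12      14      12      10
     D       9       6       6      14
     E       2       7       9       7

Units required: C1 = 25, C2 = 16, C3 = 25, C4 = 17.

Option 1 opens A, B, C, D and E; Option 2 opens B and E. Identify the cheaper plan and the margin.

Option 2 is cheaper by 833.

Option 1: {A, B, C, D, E}: C1→B 2·25=50, C2→D 6·16=96, C3→A 6·25=150, C4→E 7·17=119. Service 415; fixed 1389; total 1804.
Option 2: {B, E}: C1→B 2·25=50, C2→E 7·16=112, C3→E 9·25=225, C4→E 7·17=119. Service 506; fixed 465; total 971.
Difference: |1804 − 971| = 833.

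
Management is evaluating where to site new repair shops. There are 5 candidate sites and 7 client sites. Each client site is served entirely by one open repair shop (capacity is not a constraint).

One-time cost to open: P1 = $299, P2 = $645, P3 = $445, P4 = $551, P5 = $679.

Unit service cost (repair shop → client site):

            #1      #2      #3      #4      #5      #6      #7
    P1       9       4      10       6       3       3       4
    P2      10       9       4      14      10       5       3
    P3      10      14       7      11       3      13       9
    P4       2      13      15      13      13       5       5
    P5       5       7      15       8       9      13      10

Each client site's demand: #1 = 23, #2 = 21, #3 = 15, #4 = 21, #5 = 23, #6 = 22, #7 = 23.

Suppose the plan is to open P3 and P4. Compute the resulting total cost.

Total cost: 1945

Each client site is assigned to its cheapest site among the open ones.
{P3, P4}: #1→P4 2·23=46, #2→P4 13·21=273, #3→P3 7·15=105, #4→P3 11·21=231, #5→P3 3·23=69, #6→P4 5·22=110, #7→P4 5·23=115. Service 949; fixed 996; total 1945.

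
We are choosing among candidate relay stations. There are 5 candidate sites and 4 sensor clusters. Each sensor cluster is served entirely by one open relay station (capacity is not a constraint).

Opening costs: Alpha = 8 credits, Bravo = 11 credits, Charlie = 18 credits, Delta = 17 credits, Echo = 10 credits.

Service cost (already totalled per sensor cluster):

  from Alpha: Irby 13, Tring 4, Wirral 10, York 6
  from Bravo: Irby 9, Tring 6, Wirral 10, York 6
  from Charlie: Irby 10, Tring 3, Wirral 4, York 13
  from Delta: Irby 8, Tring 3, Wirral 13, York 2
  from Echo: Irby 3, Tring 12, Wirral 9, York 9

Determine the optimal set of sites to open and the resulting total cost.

For any fixed open set, each sensor cluster goes to its cheapest open site; total = fixed + service.
{Alpha, Echo}: Irby→Echo 3, Tring→Alpha 4, Wirral→Echo 9, York→Alpha 6. Service 22; fixed 18; total 40.
{Alpha}: Irby→Alpha 13, Tring→Alpha 4, Wirral→Alpha 10, York→Alpha 6. Service 33; fixed 8; total 41.
{Bravo}: Irby→Bravo 9, Tring→Bravo 6, Wirral→Bravo 10, York→Bravo 6. Service 31; fixed 11; total 42.
{Alpha, Bravo, Charlie, Delta, Echo}: Irby→Echo 3, Tring→Charlie 3, Wirral→Charlie 4, York→Delta 2. Service 12; fixed 64; total 76.
No other subset beats 40.

Open Alpha and Echo; minimum total cost 40.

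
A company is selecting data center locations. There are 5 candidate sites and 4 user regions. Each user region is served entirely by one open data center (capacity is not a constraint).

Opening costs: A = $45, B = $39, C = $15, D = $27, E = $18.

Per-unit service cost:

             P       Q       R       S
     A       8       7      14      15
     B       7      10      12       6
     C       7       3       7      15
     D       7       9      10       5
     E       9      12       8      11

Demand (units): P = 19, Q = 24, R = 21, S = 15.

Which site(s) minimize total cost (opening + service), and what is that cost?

For any fixed open set, each user region goes to its cheapest open site; total = fixed + service.
{C, D}: P→C 7·19=133, Q→C 3·24=72, R→C 7·21=147, S→D 5·15=75. Service 427; fixed 42; total 469.
{C, D, E}: P→C 7·19=133, Q→C 3·24=72, R→C 7·21=147, S→D 5·15=75. Service 427; fixed 60; total 487.
{B, C}: P→B 7·19=133, Q→C 3·24=72, R→C 7·21=147, S→B 6·15=90. Service 442; fixed 54; total 496.
{A, B, C, D, E}: P→B 7·19=133, Q→C 3·24=72, R→C 7·21=147, S→D 5·15=75. Service 427; fixed 144; total 571.
No other subset beats 469.

Open C and D; minimum total cost 469.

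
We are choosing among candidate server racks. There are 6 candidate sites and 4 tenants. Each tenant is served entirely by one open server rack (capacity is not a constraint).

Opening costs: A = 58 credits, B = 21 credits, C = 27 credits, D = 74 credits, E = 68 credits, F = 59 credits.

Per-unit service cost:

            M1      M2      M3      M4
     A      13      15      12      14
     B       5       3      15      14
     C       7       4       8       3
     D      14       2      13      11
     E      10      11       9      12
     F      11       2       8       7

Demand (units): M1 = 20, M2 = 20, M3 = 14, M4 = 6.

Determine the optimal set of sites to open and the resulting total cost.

Open B and C; minimum total cost 338.

For any fixed open set, each tenant goes to its cheapest open site; total = fixed + service.
{B, C}: M1→B 5·20=100, M2→B 3·20=60, M3→C 8·14=112, M4→C 3·6=18. Service 290; fixed 48; total 338.
{B, F}: service 294 + fixed 80 = 374
{B, C, F}: service 270 + fixed 107 = 377
{A, B, C, D, E, F}: service 270 + fixed 307 = 577
No other subset beats 338.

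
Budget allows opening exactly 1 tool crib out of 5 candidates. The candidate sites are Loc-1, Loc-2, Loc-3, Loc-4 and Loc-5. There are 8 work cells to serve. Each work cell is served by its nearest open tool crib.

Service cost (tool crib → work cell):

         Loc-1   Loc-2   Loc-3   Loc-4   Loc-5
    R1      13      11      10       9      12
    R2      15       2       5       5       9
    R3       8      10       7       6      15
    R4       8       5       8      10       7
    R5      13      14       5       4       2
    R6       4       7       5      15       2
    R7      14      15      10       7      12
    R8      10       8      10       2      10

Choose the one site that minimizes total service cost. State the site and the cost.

Choose Loc-4 only; total service cost 58.

With exactly 1 open, each work cell uses its cheapest among the chosen.
{Loc-4}: R1→Loc-4 9, R2→Loc-4 5, R3→Loc-4 6, R4→Loc-4 10, R5→Loc-4 4, R6→Loc-4 15, R7→Loc-4 7, R8→Loc-4 2. Service cost 58.
{Loc-3}: service cost 60
{Loc-5}: service cost 69
Among all 5 size-1 choices, {Loc-4} is lowest.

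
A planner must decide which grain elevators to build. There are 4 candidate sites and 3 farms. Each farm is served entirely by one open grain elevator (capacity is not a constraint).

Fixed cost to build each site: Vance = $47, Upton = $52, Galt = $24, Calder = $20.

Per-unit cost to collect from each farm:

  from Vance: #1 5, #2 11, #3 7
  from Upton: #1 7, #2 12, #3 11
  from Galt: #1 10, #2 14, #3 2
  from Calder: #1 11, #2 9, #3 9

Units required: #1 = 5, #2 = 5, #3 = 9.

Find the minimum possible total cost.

Minimum total cost: 157

For any fixed open set, each farm goes to its cheapest open site; total = fixed + service.
{Galt, Calder}: #1→Galt 10·5=50, #2→Calder 9·5=45, #3→Galt 2·9=18. Service 113; fixed 44; total 157.
{Galt}: service 138 + fixed 24 = 162
{Vance, Galt}: #1→Vance 5·5=25, #2→Vance 11·5=55, #3→Galt 2·9=18. Service 98; fixed 71; total 169.
{Vance, Upton, Galt, Calder}: service 88 + fixed 143 = 231
No other subset beats 157.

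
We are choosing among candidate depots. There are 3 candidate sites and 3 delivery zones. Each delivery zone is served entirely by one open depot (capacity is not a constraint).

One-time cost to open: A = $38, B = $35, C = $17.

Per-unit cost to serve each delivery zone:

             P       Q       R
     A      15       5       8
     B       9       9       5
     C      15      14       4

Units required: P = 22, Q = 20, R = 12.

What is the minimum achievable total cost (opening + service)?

Minimum total cost: 431

For any fixed open set, each delivery zone goes to its cheapest open site; total = fixed + service.
{A, B}: P→B 9·22=198, Q→A 5·20=100, R→B 5·12=60. Service 358; fixed 73; total 431.
{A, B, C}: P→B 9·22=198, Q→A 5·20=100, R→C 4·12=48. Service 346; fixed 90; total 436.
{B}: service 438 + fixed 35 = 473
{C}: service 658 + fixed 17 = 675
No other subset beats 431.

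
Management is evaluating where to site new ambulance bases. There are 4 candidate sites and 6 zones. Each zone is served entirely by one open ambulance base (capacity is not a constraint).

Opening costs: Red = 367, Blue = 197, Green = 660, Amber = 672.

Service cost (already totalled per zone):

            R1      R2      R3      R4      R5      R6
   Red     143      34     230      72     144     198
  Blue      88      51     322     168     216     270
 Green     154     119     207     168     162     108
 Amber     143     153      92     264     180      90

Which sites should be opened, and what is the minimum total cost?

Open Red only; minimum total cost 1188.

For any fixed open set, each zone goes to its cheapest open site; total = fixed + service.
{Red}: R1→Red 143, R2→Red 34, R3→Red 230, R4→Red 72, R5→Red 144, R6→Red 198. Service 821; fixed 367; total 1188.
{Blue}: R1→Blue 88, R2→Blue 51, R3→Blue 322, R4→Blue 168, R5→Blue 216, R6→Blue 270. Service 1115; fixed 197; total 1312.
{Red, Blue}: service 766 + fixed 564 = 1330
{Red, Blue, Green, Amber}: service 520 + fixed 1896 = 2416
No other subset beats 1188.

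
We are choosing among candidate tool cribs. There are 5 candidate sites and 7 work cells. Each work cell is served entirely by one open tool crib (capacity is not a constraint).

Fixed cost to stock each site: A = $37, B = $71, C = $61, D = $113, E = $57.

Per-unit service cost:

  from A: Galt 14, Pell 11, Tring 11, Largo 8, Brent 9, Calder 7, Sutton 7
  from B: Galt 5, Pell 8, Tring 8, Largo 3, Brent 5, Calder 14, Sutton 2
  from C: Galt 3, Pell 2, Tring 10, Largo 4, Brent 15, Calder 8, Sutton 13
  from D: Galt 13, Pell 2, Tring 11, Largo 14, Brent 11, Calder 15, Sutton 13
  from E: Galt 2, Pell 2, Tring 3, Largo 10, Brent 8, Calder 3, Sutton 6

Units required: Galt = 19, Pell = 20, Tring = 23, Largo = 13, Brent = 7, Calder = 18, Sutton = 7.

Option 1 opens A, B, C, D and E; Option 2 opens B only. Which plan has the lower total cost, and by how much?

Option 1: {A, B, C, D, E}: Galt→E 2·19=38, Pell→C 2·20=40, Tring→E 3·23=69, Largo→B 3·13=39, Brent→B 5·7=35, Calder→E 3·18=54, Sutton→B 2·7=14. Service 289; fixed 339; total 628.
Option 2: {B}: Galt→B 5·19=95, Pell→B 8·20=160, Tring→B 8·23=184, Largo→B 3·13=39, Brent→B 5·7=35, Calder→B 14·18=252, Sutton→B 2·7=14. Service 779; fixed 71; total 850.
Difference: |628 − 850| = 222.

Option 1 is cheaper by 222.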